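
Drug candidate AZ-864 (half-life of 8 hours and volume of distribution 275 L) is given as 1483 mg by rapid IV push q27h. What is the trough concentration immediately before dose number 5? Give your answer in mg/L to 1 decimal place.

0.6 mg/L

f = (1/2)^(τ/t½) = (1/2)^(27/8) ≈ 0.0964.
C₀ = D/Vd = 1483/275 ≈ 5.393 mg/L.
Before the 5th dose, 4 doses have been given. Superposition: Cmin = C₀·(f + f² + … + f^4).
≈ 5.393 × (0.0964 + 0.0093 + 0.0009 + 0.0001) ≈ 5.393 × 0.1067 ≈ 0.575 mg/L.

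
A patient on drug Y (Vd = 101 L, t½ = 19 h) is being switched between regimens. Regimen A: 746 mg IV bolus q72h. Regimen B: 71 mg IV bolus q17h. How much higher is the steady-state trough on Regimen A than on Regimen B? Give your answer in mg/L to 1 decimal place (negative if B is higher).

Regimen A: f = (1/2)^(72/19) ≈ 0.0723; Cmin,ss = (746/101)·f/(1−f) ≈ 0.576 mg/L.
Regimen B: f = (1/2)^(17/19) ≈ 0.5378; Cmin,ss = (71/101)·f/(1−f) ≈ 0.818 mg/L.
Difference ≈ 0.576 − 0.818 ≈ -0.242 mg/L.

-0.2 mg/L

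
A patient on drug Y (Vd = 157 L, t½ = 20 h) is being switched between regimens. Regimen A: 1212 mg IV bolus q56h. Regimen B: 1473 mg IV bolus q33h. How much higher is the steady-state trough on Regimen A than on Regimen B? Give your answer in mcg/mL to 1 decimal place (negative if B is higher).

Regimen A: f = (1/2)^(56/20) ≈ 0.1436; Cmin,ss = (1212/157)·f/(1−f) ≈ 1.294 mcg/mL.
Regimen B: f = (1/2)^(33/20) ≈ 0.3186; Cmin,ss = (1473/157)·f/(1−f) ≈ 4.387 mcg/mL.
Difference ≈ 1.294 − 4.387 ≈ -3.093 mcg/mL.

-3.1 mcg/mL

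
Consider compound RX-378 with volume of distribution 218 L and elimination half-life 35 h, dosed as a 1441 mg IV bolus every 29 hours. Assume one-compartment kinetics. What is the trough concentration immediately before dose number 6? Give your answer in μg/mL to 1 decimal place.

8.0 μg/mL

f = (1/2)^(τ/t½) = (1/2)^(29/35) ≈ 0.5631.
C₀ = D/Vd = 1441/218 ≈ 6.610 μg/mL.
Before the 6th dose, 5 doses have been given. Superposition: Cmin = C₀·(f + f² + … + f^5).
≈ 6.610 × (0.5631 + 0.3171 + 0.1785 + 0.1005 + 0.0566) ≈ 6.610 × 1.2158 ≈ 8.036 μg/mL.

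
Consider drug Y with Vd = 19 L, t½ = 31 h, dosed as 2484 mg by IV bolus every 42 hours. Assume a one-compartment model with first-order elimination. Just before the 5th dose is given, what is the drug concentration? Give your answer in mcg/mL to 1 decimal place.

f = (1/2)^(τ/t½) = (1/2)^(42/31) ≈ 0.3910.
C₀ = D/Vd = 2484/19 ≈ 130.737 mcg/mL.
Before the 5th dose, 4 doses have been given. Superposition: Cmin = C₀·(f + f² + … + f^4).
≈ 130.737 × (0.3910 + 0.1529 + 0.0598 + 0.0234) ≈ 130.737 × 0.6271 ≈ 81.985 mcg/mL.

82.0 mcg/mL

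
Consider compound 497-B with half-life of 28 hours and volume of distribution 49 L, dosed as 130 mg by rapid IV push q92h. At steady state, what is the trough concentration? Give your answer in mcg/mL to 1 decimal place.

0.3 mcg/mL

τ/t½ = 92/28 ≈ 3.2857, so fraction remaining f = (1/2)^(92/28) ≈ 0.1025.
At steady state, accumulation factor R = 1/(1 − e^(−kτ)) ≈ 1.1142.
Each bolus raises the concentration by D/Vd = 130/49 ≈ 2.653 mcg/mL.
Steady-state peak Cmax,ss = C₀·R ≈ 2.653 × 1.1142 ≈ 2.956 mcg/mL.
One interval later, Cmin,ss = Cmax,ss·e^(−kτ) ≈ 2.956 × 0.1025 ≈ 0.303 mcg/mL.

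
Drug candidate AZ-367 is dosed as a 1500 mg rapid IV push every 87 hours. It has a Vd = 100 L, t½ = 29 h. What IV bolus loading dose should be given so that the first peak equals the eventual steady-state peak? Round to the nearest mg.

1714 mg

f = (1/2)^(87/29) ≈ 0.125000; accumulation ratio R = 1/(1−f) ≈ 1.14286.
Loading dose to hit Cmax,ss on first dose: D_load = D_maint·R ≈ 1500 × 1.14286 ≈ 1714.29 mg.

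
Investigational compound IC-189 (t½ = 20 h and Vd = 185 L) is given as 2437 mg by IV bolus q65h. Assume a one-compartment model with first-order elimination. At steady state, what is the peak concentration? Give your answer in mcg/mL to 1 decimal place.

Over one 65-h interval, 65/20 ≈ 3.25 half-lives elapse, leaving f ≈ 0.1051 of each dose.
At steady state, accumulation factor R = 1/(1 − e^(−kτ)) ≈ 1.1174.
Single-dose peak C₀ = D/Vd = 2437/185 ≈ 13.173 mcg/mL.
Cmax,ss = C₀/(1 − f) ≈ 13.173/0.8949 ≈ 14.720 mcg/mL.

14.7 mcg/mL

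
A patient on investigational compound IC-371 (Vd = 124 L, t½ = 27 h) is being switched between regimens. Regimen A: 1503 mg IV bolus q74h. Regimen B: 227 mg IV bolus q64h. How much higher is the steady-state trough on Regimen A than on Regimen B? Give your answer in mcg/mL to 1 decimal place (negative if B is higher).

1.7 mcg/mL

Regimen A: f = (1/2)^(74/27) ≈ 0.1496; Cmin,ss = (1503/124)·f/(1−f) ≈ 2.132 mcg/mL.
Regimen B: f = (1/2)^(64/27) ≈ 0.1934; Cmin,ss = (227/124)·f/(1−f) ≈ 0.439 mcg/mL.
Difference ≈ 2.132 − 0.439 ≈ 1.693 mcg/mL.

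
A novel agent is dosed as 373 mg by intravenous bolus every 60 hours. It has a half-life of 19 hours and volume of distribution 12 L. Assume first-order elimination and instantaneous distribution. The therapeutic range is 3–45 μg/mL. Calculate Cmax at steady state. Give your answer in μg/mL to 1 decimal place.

35.0 μg/mL

Over one 60-h interval, 60/19 ≈ 3.1579 half-lives elapse, leaving f ≈ 0.1120 of each dose.
At steady state, accumulation factor R = 1/(1 − e^(−kτ)) ≈ 1.1261.
Each bolus raises the concentration by D/Vd = 373/12 ≈ 31.083 μg/mL.
Steady-state peak Cmax,ss = C₀·R ≈ 31.083 × 1.1261 ≈ 35.003 μg/mL.
Peak 35.0 μg/mL vs MTC 45 μg/mL: below toxic threshold.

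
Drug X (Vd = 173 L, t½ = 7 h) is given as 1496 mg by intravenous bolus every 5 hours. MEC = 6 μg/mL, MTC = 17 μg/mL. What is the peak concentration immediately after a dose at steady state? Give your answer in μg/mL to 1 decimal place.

Over one 5-h interval, 5/7 ≈ 0.71429 half-lives elapse, leaving f ≈ 0.6095 of each dose.
At steady state, accumulation factor R = 1/(1 − e^(−kτ)) ≈ 2.5608.
Single-dose peak C₀ = D/Vd = 1496/173 ≈ 8.647 μg/mL.
Cmax,ss = C₀/(1 − f) ≈ 8.647/0.3905 ≈ 22.143 μg/mL.
Peak 22.1 μg/mL vs MTC 17 μg/mL: exceeds toxic threshold.

22.1 μg/mL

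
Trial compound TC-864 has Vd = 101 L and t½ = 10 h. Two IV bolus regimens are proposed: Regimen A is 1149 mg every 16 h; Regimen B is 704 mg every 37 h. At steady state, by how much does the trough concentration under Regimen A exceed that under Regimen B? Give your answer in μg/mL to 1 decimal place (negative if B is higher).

5.0 μg/mL

Regimen A: f = (1/2)^(16/10) ≈ 0.3299; Cmin,ss = (1149/101)·f/(1−f) ≈ 5.601 μg/mL.
Regimen B: f = (1/2)^(37/10) ≈ 0.0769; Cmin,ss = (704/101)·f/(1−f) ≈ 0.581 μg/mL.
Difference ≈ 5.601 − 0.581 ≈ 5.020 μg/mL.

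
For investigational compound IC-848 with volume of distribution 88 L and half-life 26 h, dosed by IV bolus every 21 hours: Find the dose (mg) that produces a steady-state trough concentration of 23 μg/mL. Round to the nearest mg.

τ/t½ = 21/26 ≈ 0.80769, so f = (1/2)^(21/26) ≈ 0.571295.
Cmin,ss = (D/Vd)·f/(1−f), so D = Cmin,ss·Vd·(1−f)/f.
D = 23 × 88 × (1−f)/f ≈ 23 × 88 × 0.75041 ≈ 1518.83 mg.

1519 mg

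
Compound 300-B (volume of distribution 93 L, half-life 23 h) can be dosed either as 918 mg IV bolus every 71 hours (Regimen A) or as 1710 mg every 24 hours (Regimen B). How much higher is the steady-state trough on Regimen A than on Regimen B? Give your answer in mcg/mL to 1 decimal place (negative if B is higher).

-16.0 mcg/mL

Regimen A: f = (1/2)^(71/23) ≈ 0.1177; Cmin,ss = (918/93)·f/(1−f) ≈ 1.317 mcg/mL.
Regimen B: f = (1/2)^(24/23) ≈ 0.4852; Cmin,ss = (1710/93)·f/(1−f) ≈ 17.330 mcg/mL.
Difference ≈ 1.317 − 17.330 ≈ -16.013 mcg/mL.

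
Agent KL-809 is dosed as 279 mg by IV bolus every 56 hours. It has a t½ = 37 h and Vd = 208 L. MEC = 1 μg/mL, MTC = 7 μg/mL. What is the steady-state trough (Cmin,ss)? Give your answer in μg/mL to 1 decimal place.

0.7 μg/mL

τ/t½ = 56/37 ≈ 1.5135, so fraction remaining f = (1/2)^(56/37) ≈ 0.3503.
Each bolus raises the concentration by D/Vd = 279/208 ≈ 1.341 μg/mL.
Steady-state trough Cmin,ss = C₀·f/(1−f) ≈ 1.341 × 0.3503/0.6497 ≈ 0.723 μg/mL.
Trough 0.7 μg/mL vs MEC 1 μg/mL: subtherapeutic.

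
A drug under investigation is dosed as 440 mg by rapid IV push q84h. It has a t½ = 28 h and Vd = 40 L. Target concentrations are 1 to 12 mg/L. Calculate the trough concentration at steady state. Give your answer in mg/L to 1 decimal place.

1.6 mg/L

The dosing interval is 3 half-lives, so f = 2^(−3) = 0.125.
Accumulation ratio R = 1/(1 − f) = 1/0.875 = 8/7.
Single-dose peak C₀ = D/Vd = 440/40 = 11 mg/L.
Steady-state peak Cmax,ss = C₀·R = 11 × 8/7 ≈ 12.571 mg/L.
Steady-state trough Cmin,ss = Cmax,ss·f ≈ 12.571 × 0.125 ≈ 1.571 mg/L.
Trough 1.6 mg/L vs MEC 1 mg/L: adequate.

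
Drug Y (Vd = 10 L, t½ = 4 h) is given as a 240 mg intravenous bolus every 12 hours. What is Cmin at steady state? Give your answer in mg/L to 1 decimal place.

τ = 12 h = 3 half-lives, so f = (1/2)^3 = 0.125.
Accumulation ratio R = 1/(1 − f) = 1/0.875 = 8/7.
Single-dose peak C₀ = D/Vd = 240/10 = 24 mg/L.
Steady-state peak Cmax,ss = C₀·R = 24 × 8/7 ≈ 27.429 mg/L.
Steady-state trough Cmin,ss = Cmax,ss·f ≈ 27.429 × 0.125 ≈ 3.429 mg/L.

3.4 mg/L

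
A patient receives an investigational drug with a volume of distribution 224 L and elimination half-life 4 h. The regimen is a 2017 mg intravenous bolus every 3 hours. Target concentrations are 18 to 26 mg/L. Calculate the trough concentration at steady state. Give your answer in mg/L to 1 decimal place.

13.2 mg/L

Over one 3-h interval, 3/4 ≈ 0.75 half-lives elapse, leaving f ≈ 0.5946 of each dose.
Each bolus raises the concentration by D/Vd = 2017/224 ≈ 9.004 mg/L.
Steady-state trough Cmin,ss = C₀·f/(1−f) ≈ 9.004 × 0.5946/0.4054 ≈ 13.206 mg/L.
Trough 13.2 mg/L vs MEC 18 mg/L: subtherapeutic.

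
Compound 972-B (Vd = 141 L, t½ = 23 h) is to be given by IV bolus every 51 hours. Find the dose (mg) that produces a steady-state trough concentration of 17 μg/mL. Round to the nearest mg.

τ/t½ = 51/23 ≈ 2.2174, so f = (1/2)^(51/23) ≈ 0.215030.
Cmin,ss = (D/Vd)·f/(1−f), so D = Cmin,ss·Vd·(1−f)/f.
D = 17 × 141 × (1−f)/f ≈ 17 × 141 × 3.65051 ≈ 8750.27 mg.

8750 mg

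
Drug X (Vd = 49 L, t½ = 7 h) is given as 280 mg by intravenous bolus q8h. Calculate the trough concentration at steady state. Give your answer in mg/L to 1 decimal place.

k = ln2/t½ = ln2/7 ≈ 0.099021 h⁻¹; fraction remaining f = e^(−kτ) = e^(−0.099021×8) ≈ 0.4529.
Single-dose peak C₀ = D/Vd = 280/49 ≈ 5.714 mg/L.
Steady-state trough Cmin,ss = C₀·f/(1−f) ≈ 5.714 × 0.4529/0.5471 ≈ 4.730 mg/L.

4.7 mg/L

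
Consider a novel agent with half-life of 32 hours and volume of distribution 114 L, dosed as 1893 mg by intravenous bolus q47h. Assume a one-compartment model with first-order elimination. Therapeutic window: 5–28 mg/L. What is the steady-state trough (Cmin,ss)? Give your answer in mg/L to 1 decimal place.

Over one 47-h interval, 47/32 ≈ 1.4688 half-lives elapse, leaving f ≈ 0.3613 of each dose.
At steady state, accumulation factor R = 1/(1 − e^(−kτ)) ≈ 1.5657.
Each bolus raises the concentration by D/Vd = 1893/114 ≈ 16.605 mg/L.
Steady-state peak Cmax,ss = C₀·R ≈ 16.605 × 1.5657 ≈ 25.998 mg/L.
Steady-state trough Cmin,ss = Cmax,ss·f ≈ 25.998 × 0.3613 ≈ 9.393 mg/L.
Trough 9.4 mg/L vs MEC 5 mg/L: adequate.

9.4 mg/L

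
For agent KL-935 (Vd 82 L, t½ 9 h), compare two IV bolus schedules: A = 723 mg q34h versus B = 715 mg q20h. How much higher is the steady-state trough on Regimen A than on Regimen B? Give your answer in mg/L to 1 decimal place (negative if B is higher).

-1.7 mg/L

Regimen A: f = (1/2)^(34/9) ≈ 0.0729; Cmin,ss = (723/82)·f/(1−f) ≈ 0.693 mg/L.
Regimen B: f = (1/2)^(20/9) ≈ 0.2143; Cmin,ss = (715/82)·f/(1−f) ≈ 2.378 mg/L.
Difference ≈ 0.693 − 2.378 ≈ -1.685 mg/L.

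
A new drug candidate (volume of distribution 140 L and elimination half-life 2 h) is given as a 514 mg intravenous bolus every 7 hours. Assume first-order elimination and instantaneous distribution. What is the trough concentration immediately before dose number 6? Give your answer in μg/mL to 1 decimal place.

f = (1/2)^(τ/t½) = (1/2)^(7/2) ≈ 0.0884.
C₀ = D/Vd = 514/140 ≈ 3.671 μg/mL.
Before the 6th dose, 5 doses have been given. Superposition: Cmin = C₀·(f + f² + … + f^5).
≈ 3.671 × (0.0884 + 0.0078 + 0.0007 + 0.0001 + 0.0000) ≈ 3.671 × 0.0970 ≈ 0.356 μg/mL.

0.4 μg/mL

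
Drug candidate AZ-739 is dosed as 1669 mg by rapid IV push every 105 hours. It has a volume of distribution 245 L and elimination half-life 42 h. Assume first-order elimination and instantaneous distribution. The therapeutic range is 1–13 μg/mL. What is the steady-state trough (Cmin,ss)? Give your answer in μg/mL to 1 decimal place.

1.5 μg/mL

τ/t½ = 105/42 ≈ 2.5, so fraction remaining f = (1/2)^(105/42) ≈ 0.1768.
Each bolus raises the concentration by D/Vd = 1669/245 ≈ 6.812 μg/mL.
Steady-state trough Cmin,ss = C₀·f/(1−f) ≈ 6.812 × 0.1768/0.8232 ≈ 1.463 μg/mL.
Trough 1.5 μg/mL vs MEC 1 μg/mL: adequate.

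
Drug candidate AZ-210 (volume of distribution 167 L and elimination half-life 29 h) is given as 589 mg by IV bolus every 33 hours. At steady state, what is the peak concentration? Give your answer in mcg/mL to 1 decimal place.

k = ln2/t½ = ln2/29 ≈ 0.023902 h⁻¹; fraction remaining f = e^(−kτ) = e^(−0.023902×33) ≈ 0.4544.
Accumulation ratio R = 1/(1 − f) ≈ 1/0.5456 ≈ 1.8328.
Each bolus raises the concentration by D/Vd = 589/167 ≈ 3.527 mcg/mL.
Steady-state peak Cmax,ss = C₀·R ≈ 3.527 × 1.8328 ≈ 6.464 mcg/mL.

6.5 mcg/mL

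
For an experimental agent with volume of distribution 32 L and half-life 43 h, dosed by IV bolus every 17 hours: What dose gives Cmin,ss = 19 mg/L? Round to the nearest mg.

τ/t½ = 17/43 ≈ 0.39535, so f = (1/2)^(17/43) ≈ 0.760306.
Cmin,ss = (D/Vd)·f/(1−f), so D = Cmin,ss·Vd·(1−f)/f.
D = 19 × 32 × (1−f)/f ≈ 19 × 32 × 0.31526 ≈ 191.68 mg.

192 mg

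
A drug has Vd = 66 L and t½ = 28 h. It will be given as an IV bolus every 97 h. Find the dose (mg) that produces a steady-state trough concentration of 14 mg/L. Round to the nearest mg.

τ/t½ = 97/28 ≈ 3.4643, so f = (1/2)^(97/28) ≈ 0.090604.
Cmin,ss = (D/Vd)·f/(1−f), so D = Cmin,ss·Vd·(1−f)/f.
D = 14 × 66 × (1−f)/f ≈ 14 × 66 × 10.03704 ≈ 9274.22 mg.

9274 mg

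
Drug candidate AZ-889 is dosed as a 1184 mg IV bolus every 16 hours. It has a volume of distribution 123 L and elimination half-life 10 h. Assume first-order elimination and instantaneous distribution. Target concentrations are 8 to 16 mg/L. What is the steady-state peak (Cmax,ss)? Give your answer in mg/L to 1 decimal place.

14.4 mg/L

k = ln2/t½ = ln2/10 ≈ 0.069315 h⁻¹; fraction remaining f = e^(−kτ) = e^(−0.069315×16) ≈ 0.3299.
At steady state, accumulation factor R = 1/(1 − e^(−kτ)) ≈ 1.4923.
Single-dose peak C₀ = D/Vd = 1184/123 ≈ 9.626 mg/L.
Steady-state peak Cmax,ss = C₀·R ≈ 9.626 × 1.4923 ≈ 14.365 mg/L.
Peak 14.4 mg/L vs MTC 16 mg/L: below toxic threshold.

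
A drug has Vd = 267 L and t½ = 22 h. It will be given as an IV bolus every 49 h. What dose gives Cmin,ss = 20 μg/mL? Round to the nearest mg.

τ/t½ = 49/22 ≈ 2.2273, so f = (1/2)^(49/22) ≈ 0.213562.
Cmin,ss = (D/Vd)·f/(1−f), so D = Cmin,ss·Vd·(1−f)/f.
D = 20 × 267 × (1−f)/f ≈ 20 × 267 × 3.68248 ≈ 19664.44 mg.

19664 mg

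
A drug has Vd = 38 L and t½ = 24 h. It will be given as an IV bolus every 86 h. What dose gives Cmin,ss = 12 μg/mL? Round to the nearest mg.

τ/t½ = 86/24 ≈ 3.5833, so f = (1/2)^(86/24) ≈ 0.083427.
Cmin,ss = (D/Vd)·f/(1−f), so D = Cmin,ss·Vd·(1−f)/f.
D = 12 × 38 × (1−f)/f ≈ 12 × 38 × 10.98653 ≈ 5009.86 mg.

5010 mg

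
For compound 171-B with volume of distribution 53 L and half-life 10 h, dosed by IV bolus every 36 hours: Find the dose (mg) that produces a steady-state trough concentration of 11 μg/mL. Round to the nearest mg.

τ/t½ = 36/10 ≈ 3.6, so f = (1/2)^(36/10) ≈ 0.082469.
Cmin,ss = (D/Vd)·f/(1−f), so D = Cmin,ss·Vd·(1−f)/f.
D = 11 × 53 × (1−f)/f ≈ 11 × 53 × 11.12577 ≈ 6486.32 mg.

6486 mg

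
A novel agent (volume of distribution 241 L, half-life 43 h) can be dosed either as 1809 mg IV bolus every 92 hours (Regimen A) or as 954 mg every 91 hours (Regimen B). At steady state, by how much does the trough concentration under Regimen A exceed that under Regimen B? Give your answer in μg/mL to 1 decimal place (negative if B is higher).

1.0 μg/mL

Regimen A: f = (1/2)^(92/43) ≈ 0.2270; Cmin,ss = (1809/241)·f/(1−f) ≈ 2.204 μg/mL.
Regimen B: f = (1/2)^(91/43) ≈ 0.2306; Cmin,ss = (954/241)·f/(1−f) ≈ 1.186 μg/mL.
Difference ≈ 2.204 − 1.186 ≈ 1.018 μg/mL.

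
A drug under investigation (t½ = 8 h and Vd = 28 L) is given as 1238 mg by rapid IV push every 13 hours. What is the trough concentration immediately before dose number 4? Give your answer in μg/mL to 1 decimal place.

f = (1/2)^(τ/t½) = (1/2)^(13/8) ≈ 0.3242.
C₀ = D/Vd = 1238/28 ≈ 44.214 μg/mL.
Before the 4th dose, 3 doses have been given. Superposition: Cmin = C₀·(f + f² + … + f^3).
≈ 44.214 × (0.3242 + 0.1051 + 0.0341) ≈ 44.214 × 0.4634 ≈ 20.489 μg/mL.

20.5 μg/mL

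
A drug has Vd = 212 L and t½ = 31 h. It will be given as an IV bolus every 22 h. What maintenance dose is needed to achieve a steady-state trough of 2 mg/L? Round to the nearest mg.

269 mg

τ/t½ = 22/31 ≈ 0.70968, so f = (1/2)^(22/31) ≈ 0.611457.
Cmin,ss = (D/Vd)·f/(1−f), so D = Cmin,ss·Vd·(1−f)/f.
D = 2 × 212 × (1−f)/f ≈ 2 × 212 × 0.63544 ≈ 269.43 mg.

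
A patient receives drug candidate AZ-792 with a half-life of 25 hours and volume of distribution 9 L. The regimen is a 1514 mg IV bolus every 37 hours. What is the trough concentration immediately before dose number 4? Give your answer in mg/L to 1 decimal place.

89.7 mg/L

f = (1/2)^(τ/t½) = (1/2)^(37/25) ≈ 0.3585.
C₀ = D/Vd = 1514/9 ≈ 168.222 mg/L.
Before the 4th dose, 3 doses have been given. Superposition: Cmin = C₀·(f + f² + … + f^3).
≈ 168.222 × (0.3585 + 0.1285 + 0.0461) ≈ 168.222 × 0.5331 ≈ 89.679 mg/L.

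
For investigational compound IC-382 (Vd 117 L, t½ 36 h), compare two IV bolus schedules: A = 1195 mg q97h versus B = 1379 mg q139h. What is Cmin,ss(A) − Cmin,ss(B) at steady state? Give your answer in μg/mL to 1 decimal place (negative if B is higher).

1.0 μg/mL

Regimen A: f = (1/2)^(97/36) ≈ 0.1545; Cmin,ss = (1195/117)·f/(1−f) ≈ 1.866 μg/mL.
Regimen B: f = (1/2)^(139/36) ≈ 0.0688; Cmin,ss = (1379/117)·f/(1−f) ≈ 0.871 μg/mL.
Difference ≈ 1.866 − 0.871 ≈ 0.995 μg/mL.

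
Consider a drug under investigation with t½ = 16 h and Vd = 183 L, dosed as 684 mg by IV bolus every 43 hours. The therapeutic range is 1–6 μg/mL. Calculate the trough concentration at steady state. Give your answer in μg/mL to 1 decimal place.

0.7 μg/mL

τ/t½ = 43/16 ≈ 2.6875, so fraction remaining f = (1/2)^(43/16) ≈ 0.1552.
Accumulation ratio R = 1/(1 − f) ≈ 1/0.8448 ≈ 1.1837.
Single-dose peak C₀ = D/Vd = 684/183 ≈ 3.738 μg/mL.
Steady-state peak Cmax,ss = C₀·R ≈ 3.738 × 1.1837 ≈ 4.425 μg/mL.
One interval later, Cmin,ss = Cmax,ss·e^(−kτ) ≈ 4.425 × 0.1552 ≈ 0.687 μg/mL.
Trough 0.7 μg/mL vs MEC 1 μg/mL: subtherapeutic.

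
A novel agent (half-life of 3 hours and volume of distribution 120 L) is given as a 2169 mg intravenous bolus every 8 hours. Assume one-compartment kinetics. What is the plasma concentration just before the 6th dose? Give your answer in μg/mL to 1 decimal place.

3.4 μg/mL

f = (1/2)^(τ/t½) = (1/2)^(8/3) ≈ 0.1575.
C₀ = D/Vd = 2169/120 ≈ 18.075 μg/mL.
Before the 6th dose, 5 doses have been given. Superposition: Cmin = C₀·(f + f² + … + f^5).
≈ 18.075 × (0.1575 + 0.0248 + 0.0039 + 0.0006 + 0.0001) ≈ 18.075 × 0.1869 ≈ 3.378 μg/mL.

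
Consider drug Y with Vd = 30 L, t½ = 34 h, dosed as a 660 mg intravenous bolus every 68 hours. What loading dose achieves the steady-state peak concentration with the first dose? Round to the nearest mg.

880 mg

f = (1/2)^(68/34) ≈ 0.250000; accumulation ratio R = 1/(1−f) ≈ 1.33333.
Loading dose to hit Cmax,ss on first dose: D_load = D_maint·R ≈ 660 × 1.33333 ≈ 880.00 mg.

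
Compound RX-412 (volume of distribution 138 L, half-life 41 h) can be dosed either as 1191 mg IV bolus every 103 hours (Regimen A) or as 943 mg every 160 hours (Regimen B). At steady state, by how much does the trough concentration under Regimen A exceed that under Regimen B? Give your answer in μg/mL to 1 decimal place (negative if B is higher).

Regimen A: f = (1/2)^(103/41) ≈ 0.1753; Cmin,ss = (1191/138)·f/(1−f) ≈ 1.835 μg/mL.
Regimen B: f = (1/2)^(160/41) ≈ 0.0669; Cmin,ss = (943/138)·f/(1−f) ≈ 0.490 μg/mL.
Difference ≈ 1.835 − 0.490 ≈ 1.345 μg/mL.

1.3 μg/mL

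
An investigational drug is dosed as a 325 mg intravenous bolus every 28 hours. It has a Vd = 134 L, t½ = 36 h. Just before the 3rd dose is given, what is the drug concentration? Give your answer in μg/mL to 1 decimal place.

f = (1/2)^(τ/t½) = (1/2)^(28/36) ≈ 0.5833.
C₀ = D/Vd = 325/134 ≈ 2.425 μg/mL.
Before the 3rd dose, 2 doses have been given. Superposition: Cmin = C₀·(f + f²).
≈ 2.425 × (0.5833 + 0.3402) ≈ 2.425 × 0.9235 ≈ 2.239 μg/mL.

2.2 μg/mL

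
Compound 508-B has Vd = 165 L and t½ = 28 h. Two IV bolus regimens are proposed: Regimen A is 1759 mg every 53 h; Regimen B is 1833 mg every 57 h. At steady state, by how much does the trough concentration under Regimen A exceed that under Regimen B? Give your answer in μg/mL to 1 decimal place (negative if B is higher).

0.3 μg/mL

Regimen A: f = (1/2)^(53/28) ≈ 0.2693; Cmin,ss = (1759/165)·f/(1−f) ≈ 3.929 μg/mL.
Regimen B: f = (1/2)^(57/28) ≈ 0.2439; Cmin,ss = (1833/165)·f/(1−f) ≈ 3.584 μg/mL.
Difference ≈ 3.929 − 3.584 ≈ 0.345 μg/mL.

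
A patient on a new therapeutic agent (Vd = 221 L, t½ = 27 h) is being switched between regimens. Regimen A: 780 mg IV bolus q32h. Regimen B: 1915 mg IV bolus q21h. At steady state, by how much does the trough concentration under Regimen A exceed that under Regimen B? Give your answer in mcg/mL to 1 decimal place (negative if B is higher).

Regimen A: f = (1/2)^(32/27) ≈ 0.4398; Cmin,ss = (780/221)·f/(1−f) ≈ 2.771 mcg/mL.
Regimen B: f = (1/2)^(21/27) ≈ 0.5833; Cmin,ss = (1915/221)·f/(1−f) ≈ 12.130 mcg/mL.
Difference ≈ 2.771 − 12.130 ≈ -9.359 mcg/mL.

-9.4 mcg/mL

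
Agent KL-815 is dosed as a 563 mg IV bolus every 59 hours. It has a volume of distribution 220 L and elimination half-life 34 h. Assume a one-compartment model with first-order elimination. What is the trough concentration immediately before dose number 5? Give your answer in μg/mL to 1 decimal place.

1.1 μg/mL

f = (1/2)^(τ/t½) = (1/2)^(59/34) ≈ 0.3003.
C₀ = D/Vd = 563/220 ≈ 2.559 μg/mL.
Before the 5th dose, 4 doses have been given. Superposition: Cmin = C₀·(f + f² + … + f^4).
≈ 2.559 × (0.3003 + 0.0902 + 0.0271 + 0.0081) ≈ 2.559 × 0.4257 ≈ 1.089 μg/mL.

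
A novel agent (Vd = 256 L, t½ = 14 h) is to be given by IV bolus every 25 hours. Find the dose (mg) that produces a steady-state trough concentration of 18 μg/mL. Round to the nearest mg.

11280 mg

τ/t½ = 25/14 ≈ 1.7857, so f = (1/2)^(25/14) ≈ 0.290032.
Cmin,ss = (D/Vd)·f/(1−f), so D = Cmin,ss·Vd·(1−f)/f.
D = 18 × 256 × (1−f)/f ≈ 18 × 256 × 2.44790 ≈ 11279.92 mg.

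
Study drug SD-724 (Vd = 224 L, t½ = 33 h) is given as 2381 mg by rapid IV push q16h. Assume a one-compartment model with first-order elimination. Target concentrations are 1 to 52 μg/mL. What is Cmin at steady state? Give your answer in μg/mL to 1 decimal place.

26.6 μg/mL

Over one 16-h interval, 16/33 ≈ 0.48485 half-lives elapse, leaving f ≈ 0.7146 of each dose.
At steady state, accumulation factor R = 1/(1 − e^(−kτ)) ≈ 3.5039.
Each bolus raises the concentration by D/Vd = 2381/224 ≈ 10.629 μg/mL.
Cmax,ss = C₀/(1 − f) ≈ 10.629/0.2854 ≈ 37.242 μg/mL.
One interval later, Cmin,ss = Cmax,ss·e^(−kτ) ≈ 37.242 × 0.7146 ≈ 26.613 μg/mL.
Trough 26.6 μg/mL vs MEC 1 μg/mL: adequate.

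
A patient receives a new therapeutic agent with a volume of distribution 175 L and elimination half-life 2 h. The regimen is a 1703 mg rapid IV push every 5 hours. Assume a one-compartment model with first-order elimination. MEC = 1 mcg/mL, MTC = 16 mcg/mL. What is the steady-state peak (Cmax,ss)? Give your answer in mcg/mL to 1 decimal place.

11.8 mcg/mL

k = ln2/t½ = ln2/2 ≈ 0.346574 h⁻¹; fraction remaining f = e^(−kτ) = e^(−0.346574×5) ≈ 0.1768.
At steady state, accumulation factor R = 1/(1 − e^(−kτ)) ≈ 1.2148.
Each bolus raises the concentration by D/Vd = 1703/175 ≈ 9.731 mcg/mL.
Steady-state peak Cmax,ss = C₀·R ≈ 9.731 × 1.2148 ≈ 11.821 mcg/mL.
Peak 11.8 mcg/mL vs MTC 16 mcg/mL: below toxic threshold.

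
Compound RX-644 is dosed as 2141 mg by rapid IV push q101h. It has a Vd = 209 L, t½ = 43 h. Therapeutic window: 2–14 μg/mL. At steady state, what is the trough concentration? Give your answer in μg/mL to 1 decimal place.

2.5 μg/mL

Over one 101-h interval, 101/43 ≈ 2.3488 half-lives elapse, leaving f ≈ 0.1963 of each dose.
Accumulation ratio R = 1/(1 − f) ≈ 1/0.8037 ≈ 1.2442.
Each bolus raises the concentration by D/Vd = 2141/209 ≈ 10.244 μg/mL.
Cmax,ss = C₀/(1 − f) ≈ 10.244/0.8037 ≈ 12.746 μg/mL.
One interval later, Cmin,ss = Cmax,ss·e^(−kτ) ≈ 12.746 × 0.1963 ≈ 2.502 μg/mL.
Trough 2.5 μg/mL vs MEC 2 μg/mL: adequate.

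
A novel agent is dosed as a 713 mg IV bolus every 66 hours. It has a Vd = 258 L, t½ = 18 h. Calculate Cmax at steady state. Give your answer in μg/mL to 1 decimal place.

τ/t½ = 66/18 ≈ 3.6667, so fraction remaining f = (1/2)^(66/18) ≈ 0.0787.
Accumulation ratio R = 1/(1 − f) ≈ 1/0.9213 ≈ 1.0854.
Each bolus raises the concentration by D/Vd = 713/258 ≈ 2.764 μg/mL.
Cmax,ss = C₀/(1 − f) ≈ 2.764/0.9213 ≈ 3.000 μg/mL.

3.0 μg/mL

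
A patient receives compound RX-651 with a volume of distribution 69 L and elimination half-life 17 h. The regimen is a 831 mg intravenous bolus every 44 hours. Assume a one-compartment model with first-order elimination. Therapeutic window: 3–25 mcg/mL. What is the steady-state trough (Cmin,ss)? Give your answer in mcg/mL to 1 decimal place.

Over one 44-h interval, 44/17 ≈ 2.5882 half-lives elapse, leaving f ≈ 0.1663 of each dose.
At steady state, accumulation factor R = 1/(1 − e^(−kτ)) ≈ 1.1995.
Single-dose peak C₀ = D/Vd = 831/69 ≈ 12.043 mcg/mL.
Cmax,ss = C₀/(1 − f) ≈ 12.043/0.8337 ≈ 14.445 mcg/mL.
One interval later, Cmin,ss = Cmax,ss·e^(−kτ) ≈ 14.445 × 0.1663 ≈ 2.402 mcg/mL.
Trough 2.4 mcg/mL vs MEC 3 mcg/mL: subtherapeutic.

2.4 mcg/mL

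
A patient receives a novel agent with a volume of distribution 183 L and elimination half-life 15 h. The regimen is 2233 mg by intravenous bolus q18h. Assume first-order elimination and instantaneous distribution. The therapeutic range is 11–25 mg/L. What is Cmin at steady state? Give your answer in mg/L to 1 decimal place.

k = ln2/t½ = ln2/15 ≈ 0.046210 h⁻¹; fraction remaining f = e^(−kτ) = e^(−0.046210×18) ≈ 0.4353.
At steady state, accumulation factor R = 1/(1 − e^(−kτ)) ≈ 1.7709.
Single-dose peak C₀ = D/Vd = 2233/183 ≈ 12.202 mg/L.
Cmax,ss = C₀/(1 − f) ≈ 12.202/0.5647 ≈ 21.608 mg/L.
One interval later, Cmin,ss = Cmax,ss·e^(−kτ) ≈ 21.608 × 0.4353 ≈ 9.406 mg/L.
Trough 9.4 mg/L vs MEC 11 mg/L: subtherapeutic.

9.4 mg/L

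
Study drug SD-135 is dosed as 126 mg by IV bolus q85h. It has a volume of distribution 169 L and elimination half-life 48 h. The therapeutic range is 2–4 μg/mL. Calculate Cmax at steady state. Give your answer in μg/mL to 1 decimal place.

Over one 85-h interval, 85/48 ≈ 1.7708 half-lives elapse, leaving f ≈ 0.2930 of each dose.
Accumulation ratio R = 1/(1 − f) ≈ 1/0.7070 ≈ 1.4144.
Each bolus raises the concentration by D/Vd = 126/169 ≈ 0.746 μg/mL.
Cmax,ss = C₀/(1 − f) ≈ 0.746/0.7070 ≈ 1.055 μg/mL.
Peak 1.1 μg/mL vs MTC 4 μg/mL: below toxic threshold.

1.1 μg/mL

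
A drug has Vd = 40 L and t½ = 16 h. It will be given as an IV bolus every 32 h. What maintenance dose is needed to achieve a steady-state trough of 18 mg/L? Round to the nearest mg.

τ/t½ = 32/16 ≈ 2, so f = (1/2)^(32/16) ≈ 0.250000.
Cmin,ss = (D/Vd)·f/(1−f), so D = Cmin,ss·Vd·(1−f)/f.
D = 18 × 40 × (1−f)/f ≈ 18 × 40 × 3.00000 ≈ 2160.00 mg.

2160 mg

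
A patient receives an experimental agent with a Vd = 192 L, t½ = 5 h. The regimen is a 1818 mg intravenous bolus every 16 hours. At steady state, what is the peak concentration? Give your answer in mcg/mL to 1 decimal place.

10.6 mcg/mL

Over one 16-h interval, 16/5 ≈ 3.2 half-lives elapse, leaving f ≈ 0.1088 of each dose.
Accumulation ratio R = 1/(1 − f) ≈ 1/0.8912 ≈ 1.1221.
Single-dose peak C₀ = D/Vd = 1818/192 ≈ 9.469 mcg/mL.
Steady-state peak Cmax,ss = C₀·R ≈ 9.469 × 1.1221 ≈ 10.625 mcg/mL.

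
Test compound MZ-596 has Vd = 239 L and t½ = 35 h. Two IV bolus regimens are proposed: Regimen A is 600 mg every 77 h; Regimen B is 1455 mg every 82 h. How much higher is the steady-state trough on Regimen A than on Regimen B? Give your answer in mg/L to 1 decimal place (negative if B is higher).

-0.8 mg/L

Regimen A: f = (1/2)^(77/35) ≈ 0.2176; Cmin,ss = (600/239)·f/(1−f) ≈ 0.698 mg/L.
Regimen B: f = (1/2)^(82/35) ≈ 0.1971; Cmin,ss = (1455/239)·f/(1−f) ≈ 1.494 mg/L.
Difference ≈ 0.698 − 1.494 ≈ -0.796 mg/L.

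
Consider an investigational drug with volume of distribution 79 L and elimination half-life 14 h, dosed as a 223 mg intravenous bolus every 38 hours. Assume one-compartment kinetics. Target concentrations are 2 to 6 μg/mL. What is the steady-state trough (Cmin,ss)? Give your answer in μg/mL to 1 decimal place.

τ/t½ = 38/14 ≈ 2.7143, so fraction remaining f = (1/2)^(38/14) ≈ 0.1524.
Single-dose peak C₀ = D/Vd = 223/79 ≈ 2.823 μg/mL.
Steady-state trough Cmin,ss = C₀·f/(1−f) ≈ 2.823 × 0.1524/0.8476 ≈ 0.508 μg/mL.
Trough 0.5 μg/mL vs MEC 2 μg/mL: subtherapeutic.

0.5 μg/mL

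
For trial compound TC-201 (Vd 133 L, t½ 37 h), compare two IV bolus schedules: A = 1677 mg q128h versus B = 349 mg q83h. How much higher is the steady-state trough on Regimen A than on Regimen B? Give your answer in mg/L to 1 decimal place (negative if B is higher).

0.6 mg/L

Regimen A: f = (1/2)^(128/37) ≈ 0.0909; Cmin,ss = (1677/133)·f/(1−f) ≈ 1.261 mg/L.
Regimen B: f = (1/2)^(83/37) ≈ 0.2112; Cmin,ss = (349/133)·f/(1−f) ≈ 0.703 mg/L.
Difference ≈ 1.261 − 0.703 ≈ 0.558 mg/L.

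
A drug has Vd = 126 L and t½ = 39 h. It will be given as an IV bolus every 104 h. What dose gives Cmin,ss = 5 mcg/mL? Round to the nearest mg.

τ/t½ = 104/39 ≈ 2.6667, so f = (1/2)^(104/39) ≈ 0.157490.
Cmin,ss = (D/Vd)·f/(1−f), so D = Cmin,ss·Vd·(1−f)/f.
D = 5 × 126 × (1−f)/f ≈ 5 × 126 × 5.34961 ≈ 3370.25 mg.

3370 mg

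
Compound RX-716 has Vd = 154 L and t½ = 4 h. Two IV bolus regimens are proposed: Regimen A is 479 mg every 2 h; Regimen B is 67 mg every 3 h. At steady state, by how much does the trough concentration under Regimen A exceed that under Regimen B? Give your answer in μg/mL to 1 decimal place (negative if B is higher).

6.9 μg/mL

Regimen A: f = (1/2)^(2/4) ≈ 0.7071; Cmin,ss = (479/154)·f/(1−f) ≈ 7.509 μg/mL.
Regimen B: f = (1/2)^(3/4) ≈ 0.5946; Cmin,ss = (67/154)·f/(1−f) ≈ 0.638 μg/mL.
Difference ≈ 7.509 − 0.638 ≈ 6.871 μg/mL.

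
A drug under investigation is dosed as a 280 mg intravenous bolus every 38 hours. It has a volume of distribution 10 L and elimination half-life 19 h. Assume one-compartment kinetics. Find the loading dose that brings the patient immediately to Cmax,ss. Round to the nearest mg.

f = (1/2)^(38/19) ≈ 0.250000; accumulation ratio R = 1/(1−f) ≈ 1.33333.
Loading dose to hit Cmax,ss on first dose: D_load = D_maint·R ≈ 280 × 1.33333 ≈ 373.33 mg.

373 mg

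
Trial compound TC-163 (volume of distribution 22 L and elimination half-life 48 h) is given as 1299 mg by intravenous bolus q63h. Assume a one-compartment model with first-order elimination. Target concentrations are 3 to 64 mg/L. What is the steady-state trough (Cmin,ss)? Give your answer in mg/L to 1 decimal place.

39.8 mg/L

τ/t½ = 63/48 ≈ 1.3125, so fraction remaining f = (1/2)^(63/48) ≈ 0.4026.
Accumulation ratio R = 1/(1 − f) ≈ 1/0.5974 ≈ 1.6739.
Each bolus raises the concentration by D/Vd = 1299/22 ≈ 59.045 mg/L.
Cmax,ss = C₀/(1 − f) ≈ 59.045/0.5974 ≈ 98.837 mg/L.
One interval later, Cmin,ss = Cmax,ss·e^(−kτ) ≈ 98.837 × 0.4026 ≈ 39.792 mg/L.
Trough 39.8 mg/L vs MEC 3 mg/L: adequate.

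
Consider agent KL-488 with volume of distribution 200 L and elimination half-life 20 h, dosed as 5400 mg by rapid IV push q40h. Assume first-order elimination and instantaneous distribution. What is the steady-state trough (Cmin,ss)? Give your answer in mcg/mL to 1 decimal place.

τ = 40 h = 2 half-lives, so f = (1/2)^2 = 0.25.
Accumulation ratio R = 1/(1 − f) = 1/0.75 = 4/3.
Single-dose peak C₀ = D/Vd = 5400/200 = 27 mcg/mL.
Steady-state peak Cmax,ss = C₀·R = 27 × 4/3 ≈ 36.000 mcg/mL.
Steady-state trough Cmin,ss = Cmax,ss·f ≈ 36.000 × 0.25 ≈ 9.000 mcg/mL.

9.0 mcg/mL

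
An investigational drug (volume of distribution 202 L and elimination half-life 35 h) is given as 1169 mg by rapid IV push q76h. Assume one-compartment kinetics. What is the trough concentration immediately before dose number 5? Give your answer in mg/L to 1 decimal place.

f = (1/2)^(τ/t½) = (1/2)^(76/35) ≈ 0.2220.
C₀ = D/Vd = 1169/202 ≈ 5.787 mg/L.
Before the 5th dose, 4 doses have been given. Superposition: Cmin = C₀·(f + f² + … + f^4).
≈ 5.787 × (0.2220 + 0.0493 + 0.0109 + 0.0024) ≈ 5.787 × 0.2846 ≈ 1.647 mg/L.

1.6 mg/L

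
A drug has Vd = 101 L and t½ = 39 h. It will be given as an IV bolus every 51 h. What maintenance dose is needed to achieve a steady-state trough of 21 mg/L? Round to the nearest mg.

3129 mg

τ/t½ = 51/39 ≈ 1.3077, so f = (1/2)^(51/39) ≈ 0.403967.
Cmin,ss = (D/Vd)·f/(1−f), so D = Cmin,ss·Vd·(1−f)/f.
D = 21 × 101 × (1−f)/f ≈ 21 × 101 × 1.47545 ≈ 3129.43 mg.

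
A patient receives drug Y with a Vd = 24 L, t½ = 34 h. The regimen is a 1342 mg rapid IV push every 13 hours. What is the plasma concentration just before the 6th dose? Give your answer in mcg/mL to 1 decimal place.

135.3 mcg/mL

f = (1/2)^(τ/t½) = (1/2)^(13/34) ≈ 0.7672.
C₀ = D/Vd = 1342/24 ≈ 55.917 mcg/mL.
Before the 6th dose, 5 doses have been given. Superposition: Cmin = C₀·(f + f² + … + f^5).
≈ 55.917 × (0.7672 + 0.5886 + 0.4516 + 0.3464 + 0.2658) ≈ 55.917 × 2.4196 ≈ 135.297 mcg/mL.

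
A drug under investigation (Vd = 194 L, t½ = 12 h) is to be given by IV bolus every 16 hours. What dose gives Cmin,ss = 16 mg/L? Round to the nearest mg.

τ/t½ = 16/12 ≈ 1.3333, so f = (1/2)^(16/12) ≈ 0.396850.
Cmin,ss = (D/Vd)·f/(1−f), so D = Cmin,ss·Vd·(1−f)/f.
D = 16 × 194 × (1−f)/f ≈ 16 × 194 × 1.51984 ≈ 4717.58 mg.

4718 mg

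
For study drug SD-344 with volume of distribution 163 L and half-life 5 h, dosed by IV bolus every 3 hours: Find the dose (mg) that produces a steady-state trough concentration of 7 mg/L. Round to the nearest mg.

588 mg

τ/t½ = 3/5 ≈ 0.6, so f = (1/2)^(3/5) ≈ 0.659754.
Cmin,ss = (D/Vd)·f/(1−f), so D = Cmin,ss·Vd·(1−f)/f.
D = 7 × 163 × (1−f)/f ≈ 7 × 163 × 0.51572 ≈ 588.44 mg.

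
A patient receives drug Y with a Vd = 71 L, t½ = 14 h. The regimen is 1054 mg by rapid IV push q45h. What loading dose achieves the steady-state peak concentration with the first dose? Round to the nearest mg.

f = (1/2)^(45/14) ≈ 0.107747; accumulation ratio R = 1/(1−f) ≈ 1.12076.
Loading dose to hit Cmax,ss on first dose: D_load = D_maint·R ≈ 1054 × 1.12076 ≈ 1181.28 mg.

1181 mg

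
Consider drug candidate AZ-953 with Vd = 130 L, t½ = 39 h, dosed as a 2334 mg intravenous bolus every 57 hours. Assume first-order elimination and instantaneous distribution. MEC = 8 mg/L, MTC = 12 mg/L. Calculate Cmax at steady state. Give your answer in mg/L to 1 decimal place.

28.2 mg/L

k = ln2/t½ = ln2/39 ≈ 0.017773 h⁻¹; fraction remaining f = e^(−kτ) = e^(−0.017773×57) ≈ 0.3631.
At steady state, accumulation factor R = 1/(1 − e^(−kτ)) ≈ 1.5701.
Single-dose peak C₀ = D/Vd = 2334/130 ≈ 17.954 mg/L.
Cmax,ss = C₀/(1 − f) ≈ 17.954/0.6369 ≈ 28.190 mg/L.
Peak 28.2 mg/L vs MTC 12 mg/L: exceeds toxic threshold.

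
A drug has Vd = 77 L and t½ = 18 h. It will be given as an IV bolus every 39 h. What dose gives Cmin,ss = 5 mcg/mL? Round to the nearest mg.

1344 mg

τ/t½ = 39/18 ≈ 2.1667, so f = (1/2)^(39/18) ≈ 0.222725.
Cmin,ss = (D/Vd)·f/(1−f), so D = Cmin,ss·Vd·(1−f)/f.
D = 5 × 77 × (1−f)/f ≈ 5 × 77 × 3.48984 ≈ 1343.59 mg.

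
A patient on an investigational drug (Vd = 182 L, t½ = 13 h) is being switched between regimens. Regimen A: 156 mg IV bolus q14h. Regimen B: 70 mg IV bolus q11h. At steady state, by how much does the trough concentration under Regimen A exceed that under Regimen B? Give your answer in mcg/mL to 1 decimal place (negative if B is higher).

0.3 mcg/mL

Regimen A: f = (1/2)^(14/13) ≈ 0.4740; Cmin,ss = (156/182)·f/(1−f) ≈ 0.772 mcg/mL.
Regimen B: f = (1/2)^(11/13) ≈ 0.5563; Cmin,ss = (70/182)·f/(1−f) ≈ 0.482 mcg/mL.
Difference ≈ 0.772 − 0.482 ≈ 0.290 mcg/mL.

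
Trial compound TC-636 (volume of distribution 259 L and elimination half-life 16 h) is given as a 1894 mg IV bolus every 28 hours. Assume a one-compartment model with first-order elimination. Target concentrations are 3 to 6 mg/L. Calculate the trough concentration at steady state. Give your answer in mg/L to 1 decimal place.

3.1 mg/L

k = ln2/t½ = ln2/16 ≈ 0.043322 h⁻¹; fraction remaining f = e^(−kτ) = e^(−0.043322×28) ≈ 0.2973.
Single-dose peak C₀ = D/Vd = 1894/259 ≈ 7.313 mg/L.
Steady-state trough Cmin,ss = C₀·f/(1−f) ≈ 7.313 × 0.2973/0.7027 ≈ 3.094 mg/L.
Trough 3.1 mg/L vs MEC 3 mg/L: adequate.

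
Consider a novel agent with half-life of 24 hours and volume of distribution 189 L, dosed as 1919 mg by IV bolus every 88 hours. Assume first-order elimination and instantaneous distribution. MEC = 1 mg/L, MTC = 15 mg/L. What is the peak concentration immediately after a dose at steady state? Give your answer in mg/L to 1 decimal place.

11.0 mg/L

Over one 88-h interval, 88/24 ≈ 3.6667 half-lives elapse, leaving f ≈ 0.0787 of each dose.
Accumulation ratio R = 1/(1 − f) ≈ 1/0.9213 ≈ 1.0854.
Single-dose peak C₀ = D/Vd = 1919/189 ≈ 10.153 mg/L.
Cmax,ss = C₀/(1 − f) ≈ 10.153/0.9213 ≈ 11.020 mg/L.
Peak 11.0 mg/L vs MTC 15 mg/L: below toxic threshold.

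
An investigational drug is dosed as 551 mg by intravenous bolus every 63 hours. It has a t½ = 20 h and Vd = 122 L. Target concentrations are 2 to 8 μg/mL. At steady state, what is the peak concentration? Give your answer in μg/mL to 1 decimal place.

5.1 μg/mL

τ/t½ = 63/20 ≈ 3.15, so fraction remaining f = (1/2)^(63/20) ≈ 0.1127.
At steady state, accumulation factor R = 1/(1 − e^(−kτ)) ≈ 1.1270.
Each bolus raises the concentration by D/Vd = 551/122 ≈ 4.516 μg/mL.
Steady-state peak Cmax,ss = C₀·R ≈ 4.516 × 1.1270 ≈ 5.090 μg/mL.
Peak 5.1 μg/mL vs MTC 8 μg/mL: below toxic threshold.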